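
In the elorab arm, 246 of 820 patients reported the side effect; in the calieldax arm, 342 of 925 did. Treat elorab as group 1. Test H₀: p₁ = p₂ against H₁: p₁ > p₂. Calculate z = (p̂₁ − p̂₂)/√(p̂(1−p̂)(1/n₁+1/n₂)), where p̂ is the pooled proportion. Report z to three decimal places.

z = -3.076

p̂₁ = 246/820 ≈ 0.30000, p̂₂ = 342/925 ≈ 0.36973.
Pooled p̂ = (246+342)/(820+925) = 588/1745 = 0.33696.
SE = √(p̂(1−p̂)(1/n₁+1/n₂)) = √(0.33696·0.66304·0.00230059) = √(0.000513996) = 0.02267.
z = (0.30000 − 0.36973)/0.02267 = -0.06973/0.02267 = -3.076.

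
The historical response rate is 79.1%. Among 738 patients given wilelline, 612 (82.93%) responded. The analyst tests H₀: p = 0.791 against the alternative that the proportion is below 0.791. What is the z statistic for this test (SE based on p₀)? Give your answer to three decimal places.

p̂ = 612/738 ≈ 0.829268.
SE = √(p₀(1−p₀)/n) = √(0.16532/738) = 0.014967.
z = (0.829268 − 0.791)/0.014967 = 0.038268/0.014967 = 2.557.

z = 2.557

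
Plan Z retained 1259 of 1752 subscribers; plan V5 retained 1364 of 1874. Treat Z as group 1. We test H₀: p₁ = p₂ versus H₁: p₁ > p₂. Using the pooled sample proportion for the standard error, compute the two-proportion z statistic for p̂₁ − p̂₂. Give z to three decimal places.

p̂₁ = 1259/1752 = 0.718607, p̂₂ = 1364/1874 = 0.727855.
Pooled p̂ = (1259+1364)/(1752+1874) = 2623/3626 = 0.723387.
SE = √(p̂(1−p̂)(1/n₁+1/n₂)) = √(0.723387·0.276613·0.00110439) = √(0.000220988) = 0.014866.
z = (0.718607 − 0.727855)/0.014866 = -0.009248/0.014866 = -0.622.

z = -0.622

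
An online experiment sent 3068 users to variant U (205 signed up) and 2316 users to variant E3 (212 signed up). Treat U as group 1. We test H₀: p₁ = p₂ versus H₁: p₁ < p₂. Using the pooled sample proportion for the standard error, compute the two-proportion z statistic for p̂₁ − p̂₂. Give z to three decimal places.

p̂₁ = 205/3068 = 0.06682, p̂₂ = 212/2316 = 0.09154.
Pooled p̂ = (205+212)/(3068+2316) = 417/5384 = 0.07745.
SE = √(p̂(1−p̂)(1/n₁+1/n₂)) = √(0.07745·0.92255·0.000757724) = √(5.41416e-05) = 0.00736.
z = (0.06682 − 0.09154)/0.00736 = -0.02472/0.00736 = -3.359.

z = -3.359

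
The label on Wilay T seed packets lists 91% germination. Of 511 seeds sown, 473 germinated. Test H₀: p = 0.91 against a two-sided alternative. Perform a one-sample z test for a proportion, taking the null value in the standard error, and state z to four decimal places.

z = 1.2351

p̂ = 473/511 ≈ 0.925636.
SE = √(p₀(1−p₀)/n) = √(0.0819/511) = 0.012660.
z = (0.925636 − 0.91)/0.012660 = 0.015636/0.012660 = 1.2351.
p-value = 2·P(Z > 1.235) ≈ 0.2168.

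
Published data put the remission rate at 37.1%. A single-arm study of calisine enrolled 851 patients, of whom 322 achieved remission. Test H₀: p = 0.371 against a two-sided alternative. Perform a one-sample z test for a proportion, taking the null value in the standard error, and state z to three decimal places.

z = 0.446

p̂ = 322/851 = 0.37838.
Standard error under H₀: √(0.371×0.629/851) = 0.01656.
z = (0.37838 − 0.371)/0.01656 = 0.00738/0.01656 = 0.446.
Two-sided p-value ≈ 2·Φ(−0.446) = 0.6559.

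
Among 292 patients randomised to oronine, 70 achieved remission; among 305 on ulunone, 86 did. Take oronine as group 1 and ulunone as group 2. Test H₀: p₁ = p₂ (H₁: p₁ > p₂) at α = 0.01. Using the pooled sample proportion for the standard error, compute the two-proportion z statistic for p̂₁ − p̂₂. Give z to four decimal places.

z = -1.1743

p̂₁ = 70/292 = 0.239726, p̂₂ = 86/305 = 0.281967.
Pooled p̂ = (70+86)/(292+305) = 156/597 = 0.261307.
SE = √(0.193025 × 0.00670335) = 0.035971.
z = (0.239726 − 0.281967)/0.035971 = -0.042241/0.035971 = -1.1743.
p-value = P(Z > -1.174) ≈ 0.8799. With α = 0.01, fail to reject H₀.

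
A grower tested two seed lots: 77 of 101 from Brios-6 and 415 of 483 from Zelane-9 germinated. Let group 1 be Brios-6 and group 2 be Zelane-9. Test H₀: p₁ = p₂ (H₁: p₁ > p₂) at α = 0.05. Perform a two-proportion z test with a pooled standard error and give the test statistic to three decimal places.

p̂₁ = 77/101 = 0.76238, p̂₂ = 415/483 = 0.85921.
Pooled p̂ = (77+415)/(101+483) = 492/584 = 0.84247.
SE = √(0.132717 × 0.0119714) = 0.03986.
z = (0.76238 − 0.85921)/0.03986 = -0.09683/0.03986 = -2.429.
p-value = P(Z > -2.429) ≈ 0.9924, so at α = 0.05 we fail to reject H₀.

z = -2.429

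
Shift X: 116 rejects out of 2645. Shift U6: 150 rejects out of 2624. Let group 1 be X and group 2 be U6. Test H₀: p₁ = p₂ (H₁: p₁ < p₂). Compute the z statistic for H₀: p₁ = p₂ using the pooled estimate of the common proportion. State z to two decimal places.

p̂₁ = 116/2645 = 0.04386, p̂₂ = 150/2624 = 0.05716.
Pooled p̂ = (116+150)/(2645+2624) = 266/5269 = 0.05048.
SE = √(0.0479353 × 0.000759169) = 0.00603.
z = (0.04386 − 0.05716)/0.00603 = -0.01330/0.00603 = -2.21.
p-value = P(Z < -2.206) ≈ 0.0137.

z = -2.21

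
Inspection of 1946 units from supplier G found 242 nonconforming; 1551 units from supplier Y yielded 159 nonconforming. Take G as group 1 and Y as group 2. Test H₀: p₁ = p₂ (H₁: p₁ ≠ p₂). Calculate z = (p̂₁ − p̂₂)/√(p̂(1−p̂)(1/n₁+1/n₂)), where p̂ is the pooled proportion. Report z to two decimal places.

p̂₁ = 242/1946 = 0.12436, p̂₂ = 159/1551 = 0.10251.
Pooled p̂ = (242+159)/(1946+1551) = 401/3497 = 0.11467.
SE = √(0.101521 × 0.00115862) = 0.01085.
z = (0.12436 − 0.10251)/0.01085 = 0.02185/0.01085 = 2.01.

z = 2.01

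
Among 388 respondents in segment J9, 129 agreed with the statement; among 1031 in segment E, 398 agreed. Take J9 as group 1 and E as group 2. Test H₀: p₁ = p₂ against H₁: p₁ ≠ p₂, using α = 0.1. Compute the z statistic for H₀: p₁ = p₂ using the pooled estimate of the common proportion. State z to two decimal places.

p̂₁ = 129/388 ≈ 0.3325, p̂₂ = 398/1031 ≈ 0.3860.
Pooled p̂ = (129+398)/(388+1031) = 527/1419 = 0.3714.
SE = √(p̂(1−p̂)(1/n₁+1/n₂)) = √(0.3714·0.6286·0.00354725) = √(0.000828138) = 0.0288.
z = (0.3325 − 0.3860)/0.0288 = -0.0535/0.0288 = -1.86.
Two-sided p-value ≈ 2·Φ(−1.861) = 0.0627, so at α = 0.1 we reject H₀.

z = -1.86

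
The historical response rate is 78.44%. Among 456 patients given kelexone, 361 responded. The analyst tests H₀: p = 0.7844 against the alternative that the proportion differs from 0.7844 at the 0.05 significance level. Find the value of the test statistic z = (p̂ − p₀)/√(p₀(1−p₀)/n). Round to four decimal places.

p̂ = 361/456 ≈ 0.791667.
Standard error under H₀: √(0.7844×0.2156/456) = 0.019258.
z = (0.791667 − 0.7844)/0.019258 = 0.007267/0.019258 = 0.3773.
Two-sided p-value ≈ 2·Φ(−0.377) = 0.7059; since p > α = 0.05, fail to reject H₀.

z = 0.3773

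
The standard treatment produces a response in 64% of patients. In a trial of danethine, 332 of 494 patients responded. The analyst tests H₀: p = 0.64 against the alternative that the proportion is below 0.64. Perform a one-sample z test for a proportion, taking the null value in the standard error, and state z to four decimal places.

z = 1.4847

p̂ = 332/494 ≈ 0.6720648.
Standard error under H₀: √(0.64×0.36/494) = 0.0215962.
z = (0.6720648 − 0.64)/0.0215962 = 0.0320648/0.0215962 = 1.4847.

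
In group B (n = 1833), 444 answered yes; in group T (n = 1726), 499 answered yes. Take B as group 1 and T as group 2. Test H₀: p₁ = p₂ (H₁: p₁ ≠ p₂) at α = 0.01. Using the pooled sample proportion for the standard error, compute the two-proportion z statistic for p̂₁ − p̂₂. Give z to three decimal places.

p̂₁ = 444/1833 = 0.242226, p̂₂ = 499/1726 = 0.289108.
Pooled p̂ = (444+499)/(1833+1726) = 943/3559 = 0.264962.
SE = √(0.194757 × 0.00112493) = 0.014802.
z = (0.242226 − 0.289108)/0.014802 = -0.046882/0.014802 = -3.167.
p-value = 2·P(Z > 3.167) ≈ 0.0015. With α = 0.01, reject H₀.

z = -3.167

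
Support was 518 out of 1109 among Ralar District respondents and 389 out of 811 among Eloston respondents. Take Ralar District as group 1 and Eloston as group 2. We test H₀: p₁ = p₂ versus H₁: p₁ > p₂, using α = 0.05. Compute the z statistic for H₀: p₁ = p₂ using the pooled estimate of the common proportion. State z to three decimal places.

p̂₁ = 518/1109 ≈ 0.467087, p̂₂ = 389/811 ≈ 0.479655.
Pooled p̂ = (518+389)/(1109+811) = 907/1920 = 0.472396.
SE = √(0.249238 × 0.00213476) = 0.023066.
z = (0.467087 − 0.479655)/0.023066 = -0.012568/0.023066 = -0.545.
p-value = P(Z > -0.545) ≈ 0.7071. With α = 0.05, fail to reject H₀.

z = -0.545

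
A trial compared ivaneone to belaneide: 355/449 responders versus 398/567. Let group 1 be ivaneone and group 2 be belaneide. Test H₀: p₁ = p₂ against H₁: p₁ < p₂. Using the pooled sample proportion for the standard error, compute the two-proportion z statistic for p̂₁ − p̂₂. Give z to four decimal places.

p̂₁ = 355/449 ≈ 0.7906459, p̂₂ = 398/567 ≈ 0.7019400.
Pooled p̂ = (355+398)/(449+567) = 753/1016 = 0.7411417.
SE = √(p̂(1−p̂)(1/n₁+1/n₂)) = √(0.7411417·0.2588583·0.00399084) = √(0.000765645) = 0.0276703.
z = (0.7906459 − 0.7019400)/0.0276703 = 0.0887059/0.0276703 = 3.2058.
p-value = P(Z < 3.206) ≈ 0.9993.

z = 3.2058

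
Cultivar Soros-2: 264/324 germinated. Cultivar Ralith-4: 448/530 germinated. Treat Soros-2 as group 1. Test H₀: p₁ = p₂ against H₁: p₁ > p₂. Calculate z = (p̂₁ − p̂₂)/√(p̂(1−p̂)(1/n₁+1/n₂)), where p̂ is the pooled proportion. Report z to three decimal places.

z = -1.160

p̂₁ = 264/324 ≈ 0.81481, p̂₂ = 448/530 ≈ 0.84528.
Pooled p̂ = (264+448)/(324+530) = 712/854 = 0.83372.
SE = √(0.138629 × 0.00497321) = 0.02626.
z = (0.81481 − 0.84528)/0.02626 = -0.03047/0.02626 = -1.160.
p-value = P(Z > -1.160) ≈ 0.8771.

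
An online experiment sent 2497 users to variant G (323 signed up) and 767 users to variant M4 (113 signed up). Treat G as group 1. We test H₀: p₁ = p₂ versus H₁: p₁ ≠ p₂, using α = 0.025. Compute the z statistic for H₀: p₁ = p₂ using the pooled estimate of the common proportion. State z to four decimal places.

z = -1.2797

p̂₁ = 323/2497 ≈ 0.129355, p̂₂ = 113/767 ≈ 0.147327.
Pooled p̂ = (323+113)/(2497+767) = 436/3264 = 0.133578.
SE = √(0.115735 × 0.00170426) = 0.014044.
z = (0.129355 − 0.147327)/0.014044 = -0.017972/0.014044 = -1.2797.
p-value = 2·P(Z > 1.280) ≈ 0.2007. With α = 0.025, fail to reject H₀.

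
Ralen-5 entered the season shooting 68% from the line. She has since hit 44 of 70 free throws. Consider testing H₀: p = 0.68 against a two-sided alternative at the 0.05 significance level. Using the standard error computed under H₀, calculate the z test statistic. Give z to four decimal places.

p̂ = 44/70 ≈ 0.628571.
Standard error under H₀: √(0.68×0.32/70) = 0.055755.
z = (0.628571 − 0.68)/0.055755 = -0.051429/0.055755 = -0.9224.
p-value = 2·P(Z > 0.922) ≈ 0.3563, so at α = 0.05 we fail to reject H₀.

z = -0.9224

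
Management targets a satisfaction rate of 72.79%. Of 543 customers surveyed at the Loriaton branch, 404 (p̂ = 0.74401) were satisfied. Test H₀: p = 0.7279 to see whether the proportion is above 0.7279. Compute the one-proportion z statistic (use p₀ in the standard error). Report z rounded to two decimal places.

p̂ = 404/543 = 0.7440.
Under H₀, SE = √(0.7279·0.2721/543) = √(0.000364754) = 0.0191.
z = (0.7440 − 0.7279)/0.0191 = 0.0161/0.0191 = 0.84.
p-value = P(Z > 0.844) ≈ 0.1994.

z = 0.84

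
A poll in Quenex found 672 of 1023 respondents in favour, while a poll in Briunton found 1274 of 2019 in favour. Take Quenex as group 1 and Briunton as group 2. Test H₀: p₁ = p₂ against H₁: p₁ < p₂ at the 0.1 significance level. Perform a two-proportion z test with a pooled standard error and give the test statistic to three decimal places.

p̂₁ = 672/1023 = 0.65689, p̂₂ = 1274/2019 = 0.63101.
Pooled p̂ = (672+1274)/(1023+2019) = 1946/3042 = 0.63971.
SE = √(0.230481 × 0.00147281) = 0.01842.
z = (0.65689 − 0.63101)/0.01842 = 0.02588/0.01842 = 1.405.
p-value = P(Z < 1.405) ≈ 0.9200. With α = 0.1, fail to reject H₀.

z = 1.405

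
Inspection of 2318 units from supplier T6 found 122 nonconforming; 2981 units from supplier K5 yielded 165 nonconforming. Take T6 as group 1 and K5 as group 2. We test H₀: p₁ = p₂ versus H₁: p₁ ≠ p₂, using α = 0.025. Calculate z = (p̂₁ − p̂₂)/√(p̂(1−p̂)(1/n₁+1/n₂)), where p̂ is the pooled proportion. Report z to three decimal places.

p̂₁ = 122/2318 ≈ 0.05263, p̂₂ = 165/2981 ≈ 0.05535.
Pooled p̂ = (122+165)/(2318+2981) = 287/5299 = 0.05416.
SE = √(0.0512277 × 0.000766864) = 0.00627.
z = (0.05263 − 0.05535)/0.00627 = -0.00272/0.00627 = -0.434.
Two-sided p-value ≈ 2·Φ(−0.434) = 0.6644, so at α = 0.025 we fail to reject H₀.

z = -0.434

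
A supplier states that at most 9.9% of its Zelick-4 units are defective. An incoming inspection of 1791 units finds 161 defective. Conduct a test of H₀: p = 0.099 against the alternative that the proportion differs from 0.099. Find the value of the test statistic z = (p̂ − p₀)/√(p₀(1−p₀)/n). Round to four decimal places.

p̂ = 161/1791 = 0.0898939.
Standard error under H₀: √(0.099×0.901/1791) = 0.0070572.
z = (0.0898939 − 0.099)/0.0070572 = -0.0091061/0.0070572 = -1.2903.

z = -1.2903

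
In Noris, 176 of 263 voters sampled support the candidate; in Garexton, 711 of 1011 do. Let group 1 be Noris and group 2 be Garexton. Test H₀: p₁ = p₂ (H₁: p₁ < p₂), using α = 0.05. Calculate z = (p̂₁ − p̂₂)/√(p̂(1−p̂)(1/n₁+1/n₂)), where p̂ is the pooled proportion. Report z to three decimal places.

z = -1.070

p̂₁ = 176/263 = 0.66920, p̂₂ = 711/1011 = 0.70326.
Pooled p̂ = (176+711)/(263+1011) = 887/1274 = 0.69623.
SE = √(0.211493 × 0.0047914) = 0.03183.
z = (0.66920 − 0.70326)/0.03183 = -0.03406/0.03183 = -1.070.
p-value = P(Z < -1.070) ≈ 0.1423, so at α = 0.05 we fail to reject H₀.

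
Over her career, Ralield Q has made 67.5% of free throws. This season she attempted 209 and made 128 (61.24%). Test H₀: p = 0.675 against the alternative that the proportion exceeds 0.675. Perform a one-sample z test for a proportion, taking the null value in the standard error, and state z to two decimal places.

z = -1.93

p̂ = 128/209 = 0.6124.
Standard error under H₀: √(0.675×0.325/209) = 0.0324.
z = (0.6124 − 0.675)/0.0324 = -0.0626/0.0324 = -1.93.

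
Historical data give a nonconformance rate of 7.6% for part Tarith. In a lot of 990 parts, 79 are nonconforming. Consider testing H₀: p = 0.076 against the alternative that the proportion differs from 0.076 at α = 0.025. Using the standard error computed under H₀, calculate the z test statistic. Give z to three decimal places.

z = 0.451

p̂ = 79/990 = 0.07980.
SE = √(p₀(1−p₀)/n) = √(0.070224/990) = 0.00842.
z = (0.07980 − 0.076)/0.00842 = 0.00380/0.00842 = 0.451.
p-value = 2·P(Z > 0.451) ≈ 0.6520; since p > α = 0.025, fail to reject H₀.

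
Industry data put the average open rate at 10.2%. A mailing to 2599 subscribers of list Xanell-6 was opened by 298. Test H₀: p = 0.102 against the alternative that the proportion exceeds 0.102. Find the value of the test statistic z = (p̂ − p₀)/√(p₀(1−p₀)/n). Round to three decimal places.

z = 2.132

p̂ = 298/2599 = 0.114659.
Standard error under H₀: √(0.102×0.898/2599) = 0.005937.
z = (0.114659 − 0.102)/0.005937 = 0.012659/0.005937 = 2.132.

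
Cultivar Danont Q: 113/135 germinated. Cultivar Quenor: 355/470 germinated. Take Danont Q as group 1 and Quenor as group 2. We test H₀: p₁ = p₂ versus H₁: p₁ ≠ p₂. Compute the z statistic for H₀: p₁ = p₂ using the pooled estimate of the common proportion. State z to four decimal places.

z = 1.9995

p̂₁ = 113/135 ≈ 0.837037, p̂₂ = 355/470 ≈ 0.755319.
Pooled p̂ = (113+355)/(135+470) = 468/605 = 0.773554.
SE = √(0.175168 × 0.00953507) = 0.040869.
z = (0.837037 − 0.755319)/0.040869 = 0.081718/0.040869 = 1.9995.
p-value = 2·P(Z > 2.000) ≈ 0.0456.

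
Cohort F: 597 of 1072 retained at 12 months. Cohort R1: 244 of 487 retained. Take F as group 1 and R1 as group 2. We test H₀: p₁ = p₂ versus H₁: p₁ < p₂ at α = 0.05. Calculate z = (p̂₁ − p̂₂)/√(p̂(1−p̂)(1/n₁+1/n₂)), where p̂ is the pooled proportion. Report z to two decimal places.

z = 2.05

p̂₁ = 597/1072 ≈ 0.55690, p̂₂ = 244/487 ≈ 0.50103.
Pooled p̂ = (597+244)/(1072+487) = 841/1559 = 0.53945.
SE = √(0.248444 × 0.00298622) = 0.02724.
z = (0.55690 − 0.50103)/0.02724 = 0.05587/0.02724 = 2.05.
p-value = P(Z < 2.051) ≈ 0.9799, so at α = 0.05 we fail to reject H₀.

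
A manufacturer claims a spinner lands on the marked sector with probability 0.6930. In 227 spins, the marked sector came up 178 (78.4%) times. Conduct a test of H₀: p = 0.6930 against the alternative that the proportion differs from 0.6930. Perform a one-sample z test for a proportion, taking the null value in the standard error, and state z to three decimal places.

z = 2.977

p̂ = 178/227 = 0.78414.
Under H₀, SE = √(0.693·0.307/227) = √(0.000937229) = 0.03061.
z = (0.78414 − 0.693)/0.03061 = 0.09114/0.03061 = 2.977.
Two-sided p-value ≈ 2·Φ(−2.977) = 0.0029.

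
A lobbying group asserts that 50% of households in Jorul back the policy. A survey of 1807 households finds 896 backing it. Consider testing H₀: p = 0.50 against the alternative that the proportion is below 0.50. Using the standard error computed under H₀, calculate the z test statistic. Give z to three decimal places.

p̂ = 896/1807 ≈ 0.49585.
SE = √(p₀(1−p₀)/n) = √(0.25/1807) = 0.01176.
z = (0.49585 − 0.5)/0.01176 = -0.00415/0.01176 = -0.353.
p-value = P(Z < -0.353) ≈ 0.3621.

z = -0.353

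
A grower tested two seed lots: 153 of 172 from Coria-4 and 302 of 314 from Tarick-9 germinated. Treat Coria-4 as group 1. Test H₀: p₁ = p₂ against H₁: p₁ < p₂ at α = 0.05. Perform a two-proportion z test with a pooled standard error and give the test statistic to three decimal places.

p̂₁ = 153/172 ≈ 0.88953, p̂₂ = 302/314 ≈ 0.96178.
Pooled p̂ = (153+302)/(172+314) = 455/486 = 0.93621.
SE = √(0.0597174 × 0.00899867) = 0.02318.
z = (0.88953 − 0.96178)/0.02318 = -0.07225/0.02318 = -3.117.
p-value = P(Z < -3.117) ≈ 0.0009. With α = 0.05, reject H₀.

z = -3.117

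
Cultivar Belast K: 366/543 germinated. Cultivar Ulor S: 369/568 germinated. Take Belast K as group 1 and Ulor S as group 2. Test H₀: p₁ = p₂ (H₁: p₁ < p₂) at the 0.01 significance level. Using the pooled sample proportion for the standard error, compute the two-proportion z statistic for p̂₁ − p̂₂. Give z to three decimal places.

z = 0.859

p̂₁ = 366/543 ≈ 0.674033, p̂₂ = 369/568 ≈ 0.649648.
Pooled p̂ = (366+369)/(543+568) = 735/1111 = 0.661566.
SE = √(p̂(1−p̂)(1/n₁+1/n₂)) = √(0.661566·0.338434·0.00360218) = √(0.000806516) = 0.028399.
z = (0.674033 − 0.649648)/0.028399 = 0.024385/0.028399 = 0.859.
p-value = P(Z < 0.859) ≈ 0.8047; since p > α = 0.01, fail to reject H₀.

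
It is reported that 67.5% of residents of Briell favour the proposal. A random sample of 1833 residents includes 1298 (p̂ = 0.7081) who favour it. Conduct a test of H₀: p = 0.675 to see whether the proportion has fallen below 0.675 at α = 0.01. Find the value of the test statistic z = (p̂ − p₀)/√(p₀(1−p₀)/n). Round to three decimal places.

p̂ = 1298/1833 = 0.70813.
SE = √(p₀(1−p₀)/n) = √(0.21937/1833) = 0.01094.
z = (0.70813 − 0.675)/0.01094 = 0.03313/0.01094 = 3.028.
p-value = P(Z < 3.028) ≈ 0.9988; since p > α = 0.01, fail to reject H₀.

z = 3.028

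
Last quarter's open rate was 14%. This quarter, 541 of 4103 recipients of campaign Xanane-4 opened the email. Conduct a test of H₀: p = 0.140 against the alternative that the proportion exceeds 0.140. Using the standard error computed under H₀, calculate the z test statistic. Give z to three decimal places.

z = -1.504

p̂ = 541/4103 = 0.13185.
Under H₀, SE = √(0.14·0.86/4103) = √(2.93444e-05) = 0.00542.
z = (0.13185 − 0.14)/0.00542 = -0.00815/0.00542 = -1.504.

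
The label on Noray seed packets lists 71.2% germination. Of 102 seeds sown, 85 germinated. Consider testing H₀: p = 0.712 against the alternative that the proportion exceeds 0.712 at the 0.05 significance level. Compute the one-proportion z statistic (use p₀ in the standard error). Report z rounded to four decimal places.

z = 2.7061

p̂ = 85/102 ≈ 0.833333.
Standard error under H₀: √(0.712×0.288/102) = 0.044837.
z = (0.833333 − 0.712)/0.044837 = 0.121333/0.044837 = 2.7061.
p-value = P(Z > 2.706) ≈ 0.0034. With α = 0.05, reject H₀.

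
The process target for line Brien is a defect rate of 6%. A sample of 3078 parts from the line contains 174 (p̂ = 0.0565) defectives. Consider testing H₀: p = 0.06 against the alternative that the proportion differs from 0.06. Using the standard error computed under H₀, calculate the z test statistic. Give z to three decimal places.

p̂ = 174/3078 = 0.05653.
SE = √(p₀(1−p₀)/n) = √(0.0564/3078) = 0.00428.
z = (0.05653 − 0.06)/0.00428 = -0.00347/0.00428 = -0.811.
p-value = 2·P(Z > 0.811) ≈ 0.4176.

z = -0.811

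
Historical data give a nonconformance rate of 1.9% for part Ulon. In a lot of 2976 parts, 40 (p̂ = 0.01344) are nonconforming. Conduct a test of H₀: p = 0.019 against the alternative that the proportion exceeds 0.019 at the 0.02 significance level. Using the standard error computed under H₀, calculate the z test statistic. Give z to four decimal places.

z = -2.2213

p̂ = 40/2976 ≈ 0.0134409.
SE = √(p₀(1−p₀)/n) = √(0.018639/2976) = 0.0025026.
z = (0.0134409 − 0.019)/0.0025026 = -0.0055591/0.0025026 = -2.2213.
p-value = P(Z > -2.221) ≈ 0.9868; since p > α = 0.02, fail to reject H₀.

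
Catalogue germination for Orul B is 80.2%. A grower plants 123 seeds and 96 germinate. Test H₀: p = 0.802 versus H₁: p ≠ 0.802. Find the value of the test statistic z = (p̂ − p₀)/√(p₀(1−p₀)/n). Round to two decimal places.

p̂ = 96/123 = 0.7805.
SE = √(p₀(1−p₀)/n) = √(0.1588/123) = 0.0359.
z = (0.7805 − 0.802)/0.0359 = -0.0215/0.0359 = -0.60.
Two-sided p-value ≈ 2·Φ(−0.599) = 0.5494.

z = -0.60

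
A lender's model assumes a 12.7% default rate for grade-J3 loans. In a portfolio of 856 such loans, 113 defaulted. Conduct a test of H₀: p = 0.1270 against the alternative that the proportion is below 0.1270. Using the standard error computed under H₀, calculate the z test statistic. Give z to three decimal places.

z = 0.440

p̂ = 113/856 = 0.13201.
SE = √(p₀(1−p₀)/n) = √(0.11087/856) = 0.01138.
z = (0.13201 − 0.127)/0.01138 = 0.00501/0.01138 = 0.440.
p-value = P(Z < 0.440) ≈ 0.6701.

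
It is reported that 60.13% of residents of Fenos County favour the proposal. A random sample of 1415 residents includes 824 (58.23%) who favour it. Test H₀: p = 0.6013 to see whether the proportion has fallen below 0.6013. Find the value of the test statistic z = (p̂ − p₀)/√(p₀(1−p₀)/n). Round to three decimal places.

p̂ = 824/1415 = 0.58233.
Under H₀, SE = √(0.6013·0.3987/1415) = √(0.000169426) = 0.01302.
z = (0.58233 − 0.6013)/0.01302 = -0.01897/0.01302 = -1.457.

z = -1.457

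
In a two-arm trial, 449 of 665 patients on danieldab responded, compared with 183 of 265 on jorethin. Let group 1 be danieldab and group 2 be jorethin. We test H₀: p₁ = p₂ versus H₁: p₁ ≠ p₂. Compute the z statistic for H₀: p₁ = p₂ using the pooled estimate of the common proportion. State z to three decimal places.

z = -0.454

p̂₁ = 449/665 ≈ 0.67519, p̂₂ = 183/265 ≈ 0.69057.
Pooled p̂ = (449+183)/(665+265) = 632/930 = 0.67957.
SE = √(p̂(1−p̂)(1/n₁+1/n₂)) = √(0.67957·0.32043·0.00527734) = √(0.00114917) = 0.03390.
z = (0.67519 − 0.69057)/0.03390 = -0.01538/0.03390 = -0.454.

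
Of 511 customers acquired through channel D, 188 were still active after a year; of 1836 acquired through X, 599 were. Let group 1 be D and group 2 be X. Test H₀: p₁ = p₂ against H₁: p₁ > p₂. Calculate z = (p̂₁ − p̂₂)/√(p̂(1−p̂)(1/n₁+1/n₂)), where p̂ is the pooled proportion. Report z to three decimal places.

p̂₁ = 188/511 ≈ 0.367906, p̂₂ = 599/1836 ≈ 0.326253.
Pooled p̂ = (188+599)/(511+1836) = 787/2347 = 0.335322.
SE = √(p̂(1−p̂)(1/n₁+1/n₂)) = √(0.335322·0.664678·0.00250161) = √(0.000557561) = 0.023613.
z = (0.367906 − 0.326253)/0.023613 = 0.041653/0.023613 = 1.764.
p-value = P(Z > 1.764) ≈ 0.0389.

z = 1.764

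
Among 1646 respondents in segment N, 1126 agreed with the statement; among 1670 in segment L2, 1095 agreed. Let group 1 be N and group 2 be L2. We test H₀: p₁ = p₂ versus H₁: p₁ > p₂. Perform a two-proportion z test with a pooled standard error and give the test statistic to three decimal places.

p̂₁ = 1126/1646 = 0.684083, p̂₂ = 1095/1670 = 0.655689.
Pooled p̂ = (1126+1095)/(1646+1670) = 2221/3316 = 0.669783.
SE = √(p̂(1−p̂)(1/n₁+1/n₂)) = √(0.669783·0.330217·0.00120634) = √(0.00026681) = 0.016334.
z = (0.684083 − 0.655689)/0.016334 = 0.028394/0.016334 = 1.738.
p-value = P(Z > 1.738) ≈ 0.0411.

z = 1.738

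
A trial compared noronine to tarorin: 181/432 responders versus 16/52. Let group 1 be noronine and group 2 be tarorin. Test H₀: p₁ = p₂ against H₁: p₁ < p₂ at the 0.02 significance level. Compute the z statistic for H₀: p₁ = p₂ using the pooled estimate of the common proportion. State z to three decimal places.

p̂₁ = 181/432 ≈ 0.41898, p̂₂ = 16/52 ≈ 0.30769.
Pooled p̂ = (181+16)/(432+52) = 197/484 = 0.40702.
SE = √(p̂(1−p̂)(1/n₁+1/n₂)) = √(0.40702·0.59298·0.0215456) = √(0.00520015) = 0.07211.
z = (0.41898 − 0.30769)/0.07211 = 0.11129/0.07211 = 1.543.
p-value = P(Z < 1.543) ≈ 0.9386. With α = 0.02, fail to reject H₀.

z = 1.543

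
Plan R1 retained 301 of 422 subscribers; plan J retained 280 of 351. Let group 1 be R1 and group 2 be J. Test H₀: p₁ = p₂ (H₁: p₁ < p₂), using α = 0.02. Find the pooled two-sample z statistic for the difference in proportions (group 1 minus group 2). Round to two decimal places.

p̂₁ = 301/422 = 0.7133, p̂₂ = 280/351 = 0.7977.
Pooled p̂ = (301+280)/(422+351) = 581/773 = 0.7516.
SE = √(0.186689 × 0.00521867) = 0.0312.
z = (0.7133 − 0.7977)/0.0312 = -0.0844/0.0312 = -2.71.
p-value = P(Z < -2.706) ≈ 0.0034. With α = 0.02, reject H₀.

z = -2.71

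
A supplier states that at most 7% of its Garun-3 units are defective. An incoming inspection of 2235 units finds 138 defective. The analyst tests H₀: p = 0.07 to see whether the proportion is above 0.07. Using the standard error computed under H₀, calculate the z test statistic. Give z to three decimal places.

z = -1.530

p̂ = 138/2235 = 0.06174.
SE = √(p₀(1−p₀)/n) = √(0.0651/2235) = 0.00540.
z = (0.06174 − 0.07)/0.00540 = -0.00826/0.00540 = -1.530.
p-value = P(Z > -1.530) ≈ 0.9369.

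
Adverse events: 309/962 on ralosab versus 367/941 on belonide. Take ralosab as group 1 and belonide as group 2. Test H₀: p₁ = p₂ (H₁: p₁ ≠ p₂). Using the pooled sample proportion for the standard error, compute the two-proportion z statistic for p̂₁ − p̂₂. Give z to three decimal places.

p̂₁ = 309/962 = 0.32121, p̂₂ = 367/941 = 0.39001.
Pooled p̂ = (309+367)/(962+941) = 676/1903 = 0.35523.
SE = √(p̂(1−p̂)(1/n₁+1/n₂)) = √(0.35523·0.64477·0.0021022) = √(0.000481491) = 0.02194.
z = (0.32121 − 0.39001)/0.02194 = -0.06880/0.02194 = -3.136.

z = -3.136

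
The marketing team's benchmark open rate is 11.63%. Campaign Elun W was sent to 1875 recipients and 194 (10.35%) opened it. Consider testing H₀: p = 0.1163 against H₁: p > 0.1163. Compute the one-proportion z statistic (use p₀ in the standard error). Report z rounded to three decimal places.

p̂ = 194/1875 = 0.103467.
Under H₀, SE = √(0.1163·0.8837/1875) = √(5.4813e-05) = 0.007404.
z = (0.103467 − 0.1163)/0.007404 = -0.012833/0.007404 = -1.733.

z = -1.733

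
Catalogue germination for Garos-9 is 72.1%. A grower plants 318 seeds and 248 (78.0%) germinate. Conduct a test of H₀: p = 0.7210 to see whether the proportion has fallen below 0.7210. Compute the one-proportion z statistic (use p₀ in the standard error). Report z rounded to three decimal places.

z = 2.341

p̂ = 248/318 = 0.77987.
SE = √(p₀(1−p₀)/n) = √(0.20116/318) = 0.02515.
z = (0.77987 − 0.721)/0.02515 = 0.05887/0.02515 = 2.341.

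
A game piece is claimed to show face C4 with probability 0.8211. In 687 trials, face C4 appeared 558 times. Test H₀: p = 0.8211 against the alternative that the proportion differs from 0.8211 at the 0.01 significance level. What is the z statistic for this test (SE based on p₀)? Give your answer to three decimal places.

z = -0.607

p̂ = 558/687 = 0.81223.
Under H₀, SE = √(0.8211·0.1789/687) = √(0.000213821) = 0.01462.
z = (0.81223 − 0.8211)/0.01462 = -0.00887/0.01462 = -0.607.
Two-sided p-value ≈ 2·Φ(−0.607) = 0.5440. With α = 0.01, fail to reject H₀.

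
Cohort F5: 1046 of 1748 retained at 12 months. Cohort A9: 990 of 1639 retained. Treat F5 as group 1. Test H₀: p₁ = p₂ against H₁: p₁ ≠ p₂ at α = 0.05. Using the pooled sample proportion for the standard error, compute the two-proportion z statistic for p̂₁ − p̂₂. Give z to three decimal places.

z = -0.334

p̂₁ = 1046/1748 = 0.59840, p̂₂ = 990/1639 = 0.60403.
Pooled p̂ = (1046+990)/(1748+1639) = 2036/3387 = 0.60112.
SE = √(p̂(1−p̂)(1/n₁+1/n₂)) = √(0.60112·0.39888·0.00118221) = √(0.000283464) = 0.01684.
z = (0.59840 − 0.60403)/0.01684 = -0.00563/0.01684 = -0.334.
Two-sided p-value ≈ 2·Φ(−0.334) = 0.7381; since p > α = 0.05, fail to reject H₀.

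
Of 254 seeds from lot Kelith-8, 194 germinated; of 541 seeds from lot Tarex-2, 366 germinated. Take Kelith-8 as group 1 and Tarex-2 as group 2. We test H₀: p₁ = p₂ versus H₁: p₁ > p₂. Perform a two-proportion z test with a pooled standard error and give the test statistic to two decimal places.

p̂₁ = 194/254 ≈ 0.76378, p̂₂ = 366/541 ≈ 0.67652.
Pooled p̂ = (194+366)/(254+541) = 560/795 = 0.70440.
SE = √(p̂(1−p̂)(1/n₁+1/n₂)) = √(0.70440·0.29560·0.00578544) = √(0.00120464) = 0.03471.
z = (0.76378 − 0.67652)/0.03471 = 0.08726/0.03471 = 2.51.
p-value = P(Z > 2.514) ≈ 0.0060.

z = 2.51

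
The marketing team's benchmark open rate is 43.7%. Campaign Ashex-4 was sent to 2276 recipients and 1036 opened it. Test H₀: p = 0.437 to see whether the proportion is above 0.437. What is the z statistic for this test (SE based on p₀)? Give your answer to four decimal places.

p̂ = 1036/2276 ≈ 0.4551845.
SE = √(p₀(1−p₀)/n) = √(0.24603/2276) = 0.0103970.
z = (0.4551845 − 0.437)/0.0103970 = 0.0181845/0.0103970 = 1.7490.
p-value = P(Z > 1.749) ≈ 0.0401.

z = 1.7490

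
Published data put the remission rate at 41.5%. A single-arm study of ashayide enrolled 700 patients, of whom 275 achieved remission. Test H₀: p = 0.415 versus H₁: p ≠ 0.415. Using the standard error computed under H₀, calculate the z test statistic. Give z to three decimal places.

p̂ = 275/700 ≈ 0.39286.
SE = √(p₀(1−p₀)/n) = √(0.24277/700) = 0.01862.
z = (0.39286 − 0.415)/0.01862 = -0.02214/0.01862 = -1.189.
p-value = 2·P(Z > 1.189) ≈ 0.2344.

z = -1.189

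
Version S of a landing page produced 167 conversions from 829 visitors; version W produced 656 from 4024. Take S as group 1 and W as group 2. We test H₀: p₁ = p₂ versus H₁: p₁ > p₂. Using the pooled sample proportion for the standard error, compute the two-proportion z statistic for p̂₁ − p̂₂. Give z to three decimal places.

z = 2.685

p̂₁ = 167/829 ≈ 0.201448, p̂₂ = 656/4024 ≈ 0.163022.
Pooled p̂ = (167+656)/(829+4024) = 823/4853 = 0.169586.
SE = √(p̂(1−p̂)(1/n₁+1/n₂)) = √(0.169586·0.830414·0.00145478) = √(0.000204872) = 0.014313.
z = (0.201448 − 0.163022)/0.014313 = 0.038426/0.014313 = 2.685.
p-value = P(Z > 2.685) ≈ 0.0036.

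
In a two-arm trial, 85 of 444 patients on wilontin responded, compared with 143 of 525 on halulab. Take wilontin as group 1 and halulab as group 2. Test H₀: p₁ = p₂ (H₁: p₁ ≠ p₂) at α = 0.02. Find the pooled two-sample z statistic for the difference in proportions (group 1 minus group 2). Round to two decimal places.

z = -2.96

p̂₁ = 85/444 = 0.19144, p̂₂ = 143/525 = 0.27238.
Pooled p̂ = (85+143)/(444+525) = 228/969 = 0.23529.
SE = √(0.179931 × 0.00415701) = 0.02735.
z = (0.19144 − 0.27238)/0.02735 = -0.08094/0.02735 = -2.96.
p-value = 2·P(Z > 2.959) ≈ 0.0031; since p < α = 0.02, reject H₀.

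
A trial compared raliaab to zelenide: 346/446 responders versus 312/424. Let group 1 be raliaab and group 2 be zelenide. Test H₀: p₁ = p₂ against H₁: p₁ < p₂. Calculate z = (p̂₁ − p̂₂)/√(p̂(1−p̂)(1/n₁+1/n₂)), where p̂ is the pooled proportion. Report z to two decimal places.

z = 1.37

p̂₁ = 346/446 = 0.7758, p̂₂ = 312/424 = 0.7358.
Pooled p̂ = (346+312)/(446+424) = 658/870 = 0.7563.
SE = √(0.184299 × 0.00460064) = 0.0291.
z = (0.7758 − 0.7358)/0.0291 = 0.0400/0.0291 = 1.37.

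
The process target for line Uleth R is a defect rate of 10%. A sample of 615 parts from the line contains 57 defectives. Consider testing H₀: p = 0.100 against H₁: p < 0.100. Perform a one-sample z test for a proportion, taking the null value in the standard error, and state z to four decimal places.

z = -0.6049

p̂ = 57/615 = 0.092683.
SE = √(p₀(1−p₀)/n) = √(0.09/615) = 0.012097.
z = (0.092683 − 0.1)/0.012097 = -0.007317/0.012097 = -0.6049.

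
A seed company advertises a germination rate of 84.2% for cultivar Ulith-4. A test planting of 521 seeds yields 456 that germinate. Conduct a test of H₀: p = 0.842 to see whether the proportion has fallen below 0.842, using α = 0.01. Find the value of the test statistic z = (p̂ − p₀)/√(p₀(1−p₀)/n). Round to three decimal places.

p̂ = 456/521 ≈ 0.87524.
Under H₀, SE = √(0.842·0.158/521) = √(0.000255347) = 0.01598.
z = (0.87524 − 0.842)/0.01598 = 0.03324/0.01598 = 2.080.
p-value = P(Z < 2.080) ≈ 0.9812. With α = 0.01, fail to reject H₀.

z = 2.080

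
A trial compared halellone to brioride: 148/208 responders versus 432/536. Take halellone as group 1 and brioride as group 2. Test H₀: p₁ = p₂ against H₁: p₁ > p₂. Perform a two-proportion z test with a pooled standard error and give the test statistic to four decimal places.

z = -2.7886

p̂₁ = 148/208 ≈ 0.711538, p̂₂ = 432/536 ≈ 0.805970.
Pooled p̂ = (148+432)/(208+536) = 580/744 = 0.779570.
SE = √(0.171841 × 0.00667336) = 0.033864.
z = (0.711538 − 0.805970)/0.033864 = -0.094432/0.033864 = -2.7886.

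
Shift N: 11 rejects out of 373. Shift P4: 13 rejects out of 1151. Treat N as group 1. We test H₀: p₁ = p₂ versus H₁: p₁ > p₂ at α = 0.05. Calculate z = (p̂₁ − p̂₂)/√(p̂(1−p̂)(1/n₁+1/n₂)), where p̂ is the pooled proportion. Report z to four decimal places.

p̂₁ = 11/373 = 0.0294906, p̂₂ = 13/1151 = 0.0112945.
Pooled p̂ = (11+13)/(373+1151) = 24/1524 = 0.0157480.
SE = √(0.0155 × 0.00354977) = 0.0074177.
z = (0.0294906 − 0.0112945)/0.0074177 = 0.0181961/0.0074177 = 2.4531.
p-value = P(Z > 2.453) ≈ 0.0071, so at α = 0.05 we reject H₀.

z = 2.4531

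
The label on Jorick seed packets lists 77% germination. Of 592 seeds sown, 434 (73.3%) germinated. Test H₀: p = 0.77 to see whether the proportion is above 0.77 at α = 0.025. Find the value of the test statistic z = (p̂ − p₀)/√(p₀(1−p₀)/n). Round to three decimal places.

z = -2.133

p̂ = 434/592 ≈ 0.733108.
SE = √(p₀(1−p₀)/n) = √(0.1771/592) = 0.017296.
z = (0.733108 − 0.77)/0.017296 = -0.036892/0.017296 = -2.133.
p-value = P(Z > -2.133) ≈ 0.9835. With α = 0.025, fail to reject H₀.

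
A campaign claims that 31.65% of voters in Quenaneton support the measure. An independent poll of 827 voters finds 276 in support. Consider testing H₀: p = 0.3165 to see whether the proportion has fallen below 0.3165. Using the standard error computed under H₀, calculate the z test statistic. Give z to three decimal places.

p̂ = 276/827 ≈ 0.33374.
SE = √(p₀(1−p₀)/n) = √(0.21633/827) = 0.01617.
z = (0.33374 − 0.3165)/0.01617 = 0.01724/0.01617 = 1.066.

z = 1.066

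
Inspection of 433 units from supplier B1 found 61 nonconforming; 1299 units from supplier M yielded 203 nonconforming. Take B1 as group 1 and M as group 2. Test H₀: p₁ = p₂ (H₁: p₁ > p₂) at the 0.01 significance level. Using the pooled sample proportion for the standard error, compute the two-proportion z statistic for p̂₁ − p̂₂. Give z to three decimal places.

p̂₁ = 61/433 ≈ 0.140878, p̂₂ = 203/1299 ≈ 0.156274.
Pooled p̂ = (61+203)/(433+1299) = 264/1732 = 0.152425.
SE = √(p̂(1−p̂)(1/n₁+1/n₂)) = √(0.152425·0.847575·0.00307929) = √(0.000397819) = 0.019945.
z = (0.140878 − 0.156274)/0.019945 = -0.015396/0.019945 = -0.772.
p-value = P(Z > -0.772) ≈ 0.7799. With α = 0.01, fail to reject H₀.

z = -0.772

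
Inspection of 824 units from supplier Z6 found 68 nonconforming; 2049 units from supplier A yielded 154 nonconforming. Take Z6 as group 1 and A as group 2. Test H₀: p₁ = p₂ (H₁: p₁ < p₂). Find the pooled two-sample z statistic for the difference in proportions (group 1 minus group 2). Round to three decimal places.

p̂₁ = 68/824 ≈ 0.082524, p̂₂ = 154/2049 ≈ 0.075159.
Pooled p̂ = (68+154)/(824+2049) = 222/2873 = 0.077271.
SE = √(0.0713003 × 0.00170164) = 0.011015.
z = (0.082524 − 0.075159)/0.011015 = 0.007365/0.011015 = 0.669.
p-value = P(Z < 0.669) ≈ 0.7482.

z = 0.669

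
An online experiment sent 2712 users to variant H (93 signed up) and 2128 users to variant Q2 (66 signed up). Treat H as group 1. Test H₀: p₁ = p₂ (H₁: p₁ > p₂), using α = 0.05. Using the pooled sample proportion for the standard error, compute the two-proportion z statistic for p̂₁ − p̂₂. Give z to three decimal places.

p̂₁ = 93/2712 ≈ 0.034292, p̂₂ = 66/2128 ≈ 0.031015.
Pooled p̂ = (93+66)/(2712+2128) = 159/4840 = 0.032851.
SE = √(0.031772 × 0.000838656) = 0.005162.
z = (0.034292 − 0.031015)/0.005162 = 0.003277/0.005162 = 0.635.
p-value = P(Z > 0.635) ≈ 0.2628, so at α = 0.05 we fail to reject H₀.

z = 0.635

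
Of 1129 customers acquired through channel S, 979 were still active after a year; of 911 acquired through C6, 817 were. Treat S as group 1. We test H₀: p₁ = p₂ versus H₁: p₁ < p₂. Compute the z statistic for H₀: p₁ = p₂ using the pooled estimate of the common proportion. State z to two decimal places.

p̂₁ = 979/1129 ≈ 0.8671, p̂₂ = 817/911 ≈ 0.8968.
Pooled p̂ = (979+817)/(1129+911) = 1796/2040 = 0.8804.
SE = √(0.105302 × 0.00198343) = 0.0145.
z = (0.8671 − 0.8968)/0.0145 = -0.0297/0.0145 = -2.05.
p-value = P(Z < -2.054) ≈ 0.0200.

z = -2.05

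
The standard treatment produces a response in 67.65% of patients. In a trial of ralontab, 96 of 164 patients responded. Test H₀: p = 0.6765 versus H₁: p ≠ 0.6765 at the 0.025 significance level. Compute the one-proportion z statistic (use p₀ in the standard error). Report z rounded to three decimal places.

z = -2.495

p̂ = 96/164 = 0.58537.
Under H₀, SE = √(0.6765·0.3235/164) = √(0.00133444) = 0.03653.
z = (0.58537 − 0.6765)/0.03653 = -0.09113/0.03653 = -2.495.
Two-sided p-value ≈ 2·Φ(−2.495) = 0.0126, so at α = 0.025 we reject H₀.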